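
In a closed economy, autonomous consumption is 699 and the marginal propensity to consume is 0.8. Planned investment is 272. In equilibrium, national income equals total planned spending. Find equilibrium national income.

Y = C + I = 699 + 0.8Y + 272
Y − 0.8Y = 971
0.2Y = 971, so Y = 971/0.2 = 4855

Y = 4855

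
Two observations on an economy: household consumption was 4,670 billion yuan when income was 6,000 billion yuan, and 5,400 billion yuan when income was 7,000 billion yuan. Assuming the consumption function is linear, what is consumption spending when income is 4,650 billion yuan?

MPC = (5400 − 4670)/(7000 − 6000) = 730/1000 = 0.73
a = 4670 − 0.73(6000) = 4670 − 4380 = 290
C = 290 + 0.73(4650) = 290 + 3394.5 = 3684.5

C = 3684.5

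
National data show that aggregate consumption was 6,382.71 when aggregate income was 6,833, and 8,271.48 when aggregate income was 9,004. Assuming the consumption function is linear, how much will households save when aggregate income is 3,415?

S = 5.95

MPC = (8271.48 − 6382.71)/(9004 − 6833) = 1888.77/2171 = 0.87
a = 6382.71 − 0.87(6833) = 6382.71 − 5944.71 = 438
C = 438 + 0.87(3415) = 3409.05
S = 3415 − 3409.05 = 5.95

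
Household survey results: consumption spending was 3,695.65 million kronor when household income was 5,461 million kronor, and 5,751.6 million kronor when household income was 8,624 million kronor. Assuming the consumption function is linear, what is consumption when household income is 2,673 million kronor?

C = 1883.45

MPC = (5751.6 − 3695.65)/(8624 − 5461) = 2055.95/3163 = 0.65
a = 3695.65 − 0.65(5461) = 3695.65 − 3549.65 = 146
C = 146 + 0.65(2673) = 146 + 1737.45 = 1883.45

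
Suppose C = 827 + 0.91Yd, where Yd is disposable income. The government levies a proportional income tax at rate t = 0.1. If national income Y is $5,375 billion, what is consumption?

C = 5229.125

Yd = (1 − 0.1)(5375) = 0.9(5375) = 4837.5
C = 827 + 0.91(4837.5) = 827 + 4402.125 = 5229.125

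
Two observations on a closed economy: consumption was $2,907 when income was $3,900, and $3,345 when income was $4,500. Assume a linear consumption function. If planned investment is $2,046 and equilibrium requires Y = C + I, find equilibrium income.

Y = 7800

MPC = (3345 − 2907)/(4500 − 3900) = 438/600 = 0.73
a = 2907 − 0.73(3900) = 60
Equilibrium: Y = 60 + 0.73Y + 2046
0.27Y = 2106, so Y = 2106/0.27 = 7800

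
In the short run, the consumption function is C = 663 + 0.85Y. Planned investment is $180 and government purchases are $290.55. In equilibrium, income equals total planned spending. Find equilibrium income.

Y = C + I + G = 663 + 0.85Y + 180 + 290.55
Y − 0.85Y = 1133.55
0.15Y = 1133.55, so Y = 1133.55/0.15 = 7557

Y = 7557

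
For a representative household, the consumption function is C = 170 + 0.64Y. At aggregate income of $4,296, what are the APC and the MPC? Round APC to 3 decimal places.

MPC = 0.64 (the slope of the consumption function)
C = 170 + 0.64(4296) = 2919.44, so APC = 2919.44/4296 = 0.680

APC = 0.680; MPC = 0.64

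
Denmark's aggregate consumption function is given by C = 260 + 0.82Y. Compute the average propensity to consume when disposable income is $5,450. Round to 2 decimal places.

APC = 0.87

C = 260 + 0.82(5450) = 4729
APC = C/Y = 4729/5450 = 0.87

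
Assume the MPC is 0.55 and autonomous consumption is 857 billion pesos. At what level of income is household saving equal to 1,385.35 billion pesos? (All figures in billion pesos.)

S = Y − C = -857 + 0.45Y
-857 + 0.45Y = 1385.35, so 0.45Y = 2242.35 and Y = 4983

Y = 4983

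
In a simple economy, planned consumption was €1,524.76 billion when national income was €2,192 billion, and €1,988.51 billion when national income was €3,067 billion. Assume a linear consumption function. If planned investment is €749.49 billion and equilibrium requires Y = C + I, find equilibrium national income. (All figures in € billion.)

Y = 2367

MPC = (1988.51 − 1524.76)/(3067 − 2192) = 463.75/875 = 0.53
a = 1524.76 − 0.53(2192) = 363
Equilibrium: Y = 363 + 0.53Y + 749.49
0.47Y = 1112.49, so Y = 1112.49/0.47 = 2367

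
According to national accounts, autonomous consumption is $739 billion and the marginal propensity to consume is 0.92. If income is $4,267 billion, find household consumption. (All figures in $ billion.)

C = 4664.64

C = 739 + 0.92(4267) = 739 + 3925.64 = 4664.64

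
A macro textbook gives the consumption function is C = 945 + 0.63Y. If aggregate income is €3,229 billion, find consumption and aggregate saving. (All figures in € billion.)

C = 2979.27; S = 249.73

C = 945 + 0.63(3229) = 945 + 2034.27 = 2979.27
S = Y − C = 3229 − 2979.27 = 249.73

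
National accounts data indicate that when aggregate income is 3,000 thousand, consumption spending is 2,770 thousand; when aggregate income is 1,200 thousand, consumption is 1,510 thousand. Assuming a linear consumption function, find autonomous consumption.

a = 670

MPC = ΔC/ΔY = (2770 − 1510)/(3000 − 1200) = 1260/1800 = 0.7
a = C − MPC·Y = 1510 − 0.7(1200) = 1510 − 840 = 670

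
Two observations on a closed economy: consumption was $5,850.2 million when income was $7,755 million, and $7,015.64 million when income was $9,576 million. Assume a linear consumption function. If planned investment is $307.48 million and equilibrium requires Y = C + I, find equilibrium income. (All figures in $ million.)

Y = 3318

MPC = (7015.64 − 5850.2)/(9576 − 7755) = 1165.44/1821 = 0.64
a = 5850.2 − 0.64(7755) = 887
Equilibrium: Y = 887 + 0.64Y + 307.48
0.36Y = 1194.48, so Y = 1194.48/0.36 = 3318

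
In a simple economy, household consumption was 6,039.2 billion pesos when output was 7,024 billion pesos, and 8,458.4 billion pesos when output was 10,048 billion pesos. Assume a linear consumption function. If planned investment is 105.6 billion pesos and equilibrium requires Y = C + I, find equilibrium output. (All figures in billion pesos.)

MPC = (8458.4 − 6039.2)/(10048 − 7024) = 2419.2/3024 = 0.8
a = 6039.2 − 0.8(7024) = 420
Equilibrium: Y = 420 + 0.8Y + 105.6
0.2Y = 525.6, so Y = 525.6/0.2 = 2628

Y = 2628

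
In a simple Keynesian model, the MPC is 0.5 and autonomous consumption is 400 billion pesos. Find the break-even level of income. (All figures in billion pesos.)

At break-even, C = Y: 400 + 0.5Y = Y
0.5Y = 400, so Y = 400/0.5 = 800

Y = 800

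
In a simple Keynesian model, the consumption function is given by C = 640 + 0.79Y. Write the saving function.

S = Y − C = Y − (640 + 0.79Y) = -640 + (1 − 0.79)Y

S = -640 + 0.21Y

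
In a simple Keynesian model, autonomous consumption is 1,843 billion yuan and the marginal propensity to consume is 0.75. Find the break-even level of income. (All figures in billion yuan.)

Y = 7372

At break-even, C = Y: 1843 + 0.75Y = Y
0.25Y = 1843, so Y = 1843/0.25 = 7372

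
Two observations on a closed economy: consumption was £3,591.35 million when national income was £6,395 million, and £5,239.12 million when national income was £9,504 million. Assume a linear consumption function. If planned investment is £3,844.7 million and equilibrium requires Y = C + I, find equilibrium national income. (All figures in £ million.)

MPC = (5239.12 − 3591.35)/(9504 − 6395) = 1647.77/3109 = 0.53
a = 3591.35 − 0.53(6395) = 202
Equilibrium: Y = 202 + 0.53Y + 3844.7
0.47Y = 4046.7, so Y = 4046.7/0.47 = 8610

Y = 8610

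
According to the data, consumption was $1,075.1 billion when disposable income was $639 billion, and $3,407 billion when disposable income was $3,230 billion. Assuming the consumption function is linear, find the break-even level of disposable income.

Y = 5000

MPC = (3407 − 1075.1)/(3230 − 639) = 2331.9/2591 = 0.9
a = 1075.1 − 0.9(639) = 1075.1 − 575.1 = 500
Break-even: Y = a/(1−MPC) = 500/0.1 = 5000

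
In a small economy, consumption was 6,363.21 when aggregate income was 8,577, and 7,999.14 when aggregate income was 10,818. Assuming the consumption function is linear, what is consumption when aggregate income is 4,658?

MPC = (7999.14 − 6363.21)/(10818 − 8577) = 1635.93/2241 = 0.73
a = 6363.21 − 0.73(8577) = 6363.21 − 6261.21 = 102
C = 102 + 0.73(4658) = 102 + 3400.34 = 3502.34

C = 3502.34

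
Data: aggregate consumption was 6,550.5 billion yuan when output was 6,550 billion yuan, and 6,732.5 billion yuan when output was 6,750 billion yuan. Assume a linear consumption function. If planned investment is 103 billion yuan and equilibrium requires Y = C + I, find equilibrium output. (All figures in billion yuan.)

Y = 7700

MPC = (6732.5 − 6550.5)/(6750 − 6550) = 182/200 = 0.91
a = 6550.5 − 0.91(6550) = 590
Equilibrium: Y = 590 + 0.91Y + 103
0.09Y = 693, so Y = 693/0.09 = 7700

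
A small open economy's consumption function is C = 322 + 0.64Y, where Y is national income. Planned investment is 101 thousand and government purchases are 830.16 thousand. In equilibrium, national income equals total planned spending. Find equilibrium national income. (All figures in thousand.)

Y = C + I + G = 322 + 0.64Y + 101 + 830.16
Y − 0.64Y = 1253.16
0.36Y = 1253.16, so Y = 1253.16/0.36 = 3481

Y = 3481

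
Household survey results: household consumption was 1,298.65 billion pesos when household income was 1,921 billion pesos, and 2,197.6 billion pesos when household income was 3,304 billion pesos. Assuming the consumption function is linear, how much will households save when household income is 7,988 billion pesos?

MPC = (2197.6 − 1298.65)/(3304 − 1921) = 898.95/1383 = 0.65
a = 1298.65 − 0.65(1921) = 1298.65 − 1248.65 = 50
C = 50 + 0.65(7988) = 5242.2
S = 7988 − 5242.2 = 2745.8

S = 2745.8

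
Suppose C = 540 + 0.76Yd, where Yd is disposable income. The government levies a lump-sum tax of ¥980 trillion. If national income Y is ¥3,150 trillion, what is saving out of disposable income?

S = -19.2

Yd = Y − T = 3150 − 980 = 2170
C = 540 + 0.76(2170) = 540 + 1649.2 = 2189.2
S = Yd − C = 2170 − 2189.2 = -19.2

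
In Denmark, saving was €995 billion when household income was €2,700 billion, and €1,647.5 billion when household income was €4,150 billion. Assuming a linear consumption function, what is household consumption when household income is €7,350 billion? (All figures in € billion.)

C = 4262.5

MPS = ΔS/ΔY = (1647.5 − 995)/(4150 − 2700) = 652.5/1450 = 0.45
MPC = 1 − MPS = 0.55
Autonomous saving = 995 − 0.45(2700) = -220, so a = 220
C = 220 + 0.55(7350) = 220 + 4042.5 = 4262.5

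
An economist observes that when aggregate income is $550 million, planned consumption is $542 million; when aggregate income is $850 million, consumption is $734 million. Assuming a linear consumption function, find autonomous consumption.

a = 190

MPC = ΔC/ΔY = (734 − 542)/(850 − 550) = 192/300 = 0.64
a = C − MPC·Y = 542 − 0.64(550) = 542 − 352 = 190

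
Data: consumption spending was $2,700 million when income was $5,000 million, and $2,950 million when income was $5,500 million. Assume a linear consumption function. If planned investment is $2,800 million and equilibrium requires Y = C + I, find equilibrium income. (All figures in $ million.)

Y = 6000

MPC = (2950 − 2700)/(5500 − 5000) = 250/500 = 0.5
a = 2700 − 0.5(5000) = 200
Equilibrium: Y = 200 + 0.5Y + 2800
0.5Y = 3000, so Y = 3000/0.5 = 6000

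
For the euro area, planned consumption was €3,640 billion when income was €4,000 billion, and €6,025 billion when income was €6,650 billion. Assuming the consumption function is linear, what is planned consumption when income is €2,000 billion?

C = 1840

MPC = (6025 − 3640)/(6650 − 4000) = 2385/2650 = 0.9
a = 3640 − 0.9(4000) = 3640 − 3600 = 40
C = 40 + 0.9(2000) = 40 + 1800 = 1840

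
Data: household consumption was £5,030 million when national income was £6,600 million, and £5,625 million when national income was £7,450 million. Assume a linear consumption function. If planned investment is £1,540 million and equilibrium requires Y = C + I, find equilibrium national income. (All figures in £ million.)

Y = 6500

MPC = (5625 − 5030)/(7450 − 6600) = 595/850 = 0.7
a = 5030 − 0.7(6600) = 410
Equilibrium: Y = 410 + 0.7Y + 1540
0.3Y = 1950, so Y = 1950/0.3 = 6500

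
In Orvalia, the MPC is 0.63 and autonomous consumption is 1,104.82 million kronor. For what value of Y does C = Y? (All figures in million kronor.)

Y = 2986

At break-even, C = Y: 1104.82 + 0.63Y = Y
0.37Y = 1104.82, so Y = 1104.82/0.37 = 2986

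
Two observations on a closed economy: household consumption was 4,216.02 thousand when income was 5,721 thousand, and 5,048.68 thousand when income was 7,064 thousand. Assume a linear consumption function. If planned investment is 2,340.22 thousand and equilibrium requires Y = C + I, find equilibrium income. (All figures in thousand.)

MPC = (5048.68 − 4216.02)/(7064 − 5721) = 832.66/1343 = 0.62
a = 4216.02 − 0.62(5721) = 669
Equilibrium: Y = 669 + 0.62Y + 2340.22
0.38Y = 3009.22, so Y = 3009.22/0.38 = 7919

Y = 7919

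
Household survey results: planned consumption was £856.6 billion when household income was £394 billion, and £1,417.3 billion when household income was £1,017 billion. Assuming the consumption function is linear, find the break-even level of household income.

Y = 5020

MPC = (1417.3 − 856.6)/(1017 − 394) = 560.7/623 = 0.9
a = 856.6 − 0.9(394) = 856.6 − 354.6 = 502
Break-even: Y = a/(1−MPC) = 502/0.1 = 5020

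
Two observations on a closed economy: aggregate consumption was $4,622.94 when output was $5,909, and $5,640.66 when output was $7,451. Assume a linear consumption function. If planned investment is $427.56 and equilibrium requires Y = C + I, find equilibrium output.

Y = 3384

MPC = (5640.66 − 4622.94)/(7451 − 5909) = 1017.72/1542 = 0.66
a = 4622.94 − 0.66(5909) = 723
Equilibrium: Y = 723 + 0.66Y + 427.56
0.34Y = 1150.56, so Y = 1150.56/0.34 = 3384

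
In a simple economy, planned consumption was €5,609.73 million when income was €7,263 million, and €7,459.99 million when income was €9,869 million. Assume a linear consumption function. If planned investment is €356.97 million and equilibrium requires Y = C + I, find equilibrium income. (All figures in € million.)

MPC = (7459.99 − 5609.73)/(9869 − 7263) = 1850.26/2606 = 0.71
a = 5609.73 − 0.71(7263) = 453
Equilibrium: Y = 453 + 0.71Y + 356.97
0.29Y = 809.97, so Y = 809.97/0.29 = 2793

Y = 2793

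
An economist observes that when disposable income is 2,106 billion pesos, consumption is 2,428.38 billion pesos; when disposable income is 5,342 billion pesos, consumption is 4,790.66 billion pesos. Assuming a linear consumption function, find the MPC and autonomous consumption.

MPC = 0.73; a = 891

MPC = ΔC/ΔY = (4790.66 − 2428.38)/(5342 − 2106) = 2362.28/3236 = 0.73
a = C − MPC·Y = 2428.38 − 0.73(2106) = 2428.38 − 1537.38 = 891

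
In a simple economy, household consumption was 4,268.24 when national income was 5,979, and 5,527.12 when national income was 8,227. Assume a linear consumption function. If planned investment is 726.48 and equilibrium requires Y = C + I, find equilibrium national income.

Y = 3742

MPC = (5527.12 − 4268.24)/(8227 − 5979) = 1258.88/2248 = 0.56
a = 4268.24 − 0.56(5979) = 920
Equilibrium: Y = 920 + 0.56Y + 726.48
0.44Y = 1646.48, so Y = 1646.48/0.44 = 3742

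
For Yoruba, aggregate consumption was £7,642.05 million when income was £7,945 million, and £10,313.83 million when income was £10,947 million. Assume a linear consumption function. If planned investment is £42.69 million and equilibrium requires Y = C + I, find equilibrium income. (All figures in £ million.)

Y = 5579

MPC = (10313.83 − 7642.05)/(10947 − 7945) = 2671.78/3002 = 0.89
a = 7642.05 − 0.89(7945) = 571
Equilibrium: Y = 571 + 0.89Y + 42.69
0.11Y = 613.69, so Y = 613.69/0.11 = 5579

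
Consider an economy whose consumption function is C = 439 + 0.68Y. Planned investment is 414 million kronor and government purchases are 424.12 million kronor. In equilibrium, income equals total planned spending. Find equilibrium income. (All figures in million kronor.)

Y = C + I + G = 439 + 0.68Y + 414 + 424.12
Y − 0.68Y = 1277.12
0.32Y = 1277.12, so Y = 1277.12/0.32 = 3991

Y = 3991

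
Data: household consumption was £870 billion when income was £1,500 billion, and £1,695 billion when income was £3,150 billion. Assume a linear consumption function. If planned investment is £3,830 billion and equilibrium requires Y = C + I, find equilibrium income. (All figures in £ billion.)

MPC = (1695 − 870)/(3150 − 1500) = 825/1650 = 0.5
a = 870 − 0.5(1500) = 120
Equilibrium: Y = 120 + 0.5Y + 3830
0.5Y = 3950, so Y = 3950/0.5 = 7900

Y = 7900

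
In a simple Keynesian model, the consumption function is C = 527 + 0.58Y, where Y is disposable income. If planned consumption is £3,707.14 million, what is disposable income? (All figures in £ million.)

Y = 5483

527 + 0.58Y = 3707.14
0.58Y = 3180.14, so Y = 3180.14/0.58 = 5483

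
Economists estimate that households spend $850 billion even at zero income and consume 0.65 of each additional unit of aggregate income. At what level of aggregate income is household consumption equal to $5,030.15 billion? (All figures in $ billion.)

Y = 6431

850 + 0.65Y = 5030.15
0.65Y = 4180.15, so Y = 4180.15/0.65 = 6431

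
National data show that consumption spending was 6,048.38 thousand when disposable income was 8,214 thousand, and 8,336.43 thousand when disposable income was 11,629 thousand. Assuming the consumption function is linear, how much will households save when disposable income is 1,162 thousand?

S = -161.54

MPC = (8336.43 − 6048.38)/(11629 − 8214) = 2288.05/3415 = 0.67
a = 6048.38 − 0.67(8214) = 6048.38 − 5503.38 = 545
C = 545 + 0.67(1162) = 1323.54
S = 1162 − 1323.54 = -161.54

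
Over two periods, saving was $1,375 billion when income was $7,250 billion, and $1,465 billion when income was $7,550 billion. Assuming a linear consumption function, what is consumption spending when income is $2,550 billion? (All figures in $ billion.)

MPS = ΔS/ΔY = (1465 − 1375)/(7550 − 7250) = 90/300 = 0.3
MPC = 1 − MPS = 0.7
Autonomous saving = 1375 − 0.3(7250) = -800, so a = 800
C = 800 + 0.7(2550) = 800 + 1785 = 2585

C = 2585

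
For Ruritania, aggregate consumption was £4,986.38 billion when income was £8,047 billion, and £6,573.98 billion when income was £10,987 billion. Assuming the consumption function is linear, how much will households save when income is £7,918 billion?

S = 3001.28

MPC = (6573.98 − 4986.38)/(10987 − 8047) = 1587.6/2940 = 0.54
a = 4986.38 − 0.54(8047) = 4986.38 − 4345.38 = 641
C = 641 + 0.54(7918) = 4916.72
S = 7918 − 4916.72 = 3001.28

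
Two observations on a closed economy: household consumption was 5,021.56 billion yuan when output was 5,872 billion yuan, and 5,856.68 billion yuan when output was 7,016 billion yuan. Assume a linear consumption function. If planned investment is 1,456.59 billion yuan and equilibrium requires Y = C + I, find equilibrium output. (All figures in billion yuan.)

MPC = (5856.68 − 5021.56)/(7016 − 5872) = 835.12/1144 = 0.73
a = 5021.56 − 0.73(5872) = 735
Equilibrium: Y = 735 + 0.73Y + 1456.59
0.27Y = 2191.59, so Y = 2191.59/0.27 = 8117

Y = 8117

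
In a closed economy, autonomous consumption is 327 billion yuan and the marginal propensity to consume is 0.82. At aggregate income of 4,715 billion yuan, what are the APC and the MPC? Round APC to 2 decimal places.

APC = 0.89; MPC = 0.82

MPC = 0.82 (the slope of the consumption function)
C = 327 + 0.82(4715) = 4193.3, so APC = 4193.3/4715 = 0.89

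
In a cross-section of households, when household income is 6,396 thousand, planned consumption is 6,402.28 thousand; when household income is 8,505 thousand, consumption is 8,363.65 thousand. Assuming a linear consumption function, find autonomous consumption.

MPC = ΔC/ΔY = (8363.65 − 6402.28)/(8505 − 6396) = 1961.37/2109 = 0.93
a = C − MPC·Y = 6402.28 − 0.93(6396) = 6402.28 − 5948.28 = 454

a = 454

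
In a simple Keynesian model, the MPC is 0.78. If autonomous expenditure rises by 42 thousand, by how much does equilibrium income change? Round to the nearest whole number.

The multiplier is 1/(1 − MPC) = 1/0.22.
ΔY = 42/0.22 = 190.91 ≈ 191

ΔY ≈ 191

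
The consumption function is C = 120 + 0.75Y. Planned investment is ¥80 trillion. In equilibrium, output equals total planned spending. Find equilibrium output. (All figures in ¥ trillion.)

Y = C + I = 120 + 0.75Y + 80
Y − 0.75Y = 200
0.25Y = 200, so Y = 200/0.25 = 800

Y = 800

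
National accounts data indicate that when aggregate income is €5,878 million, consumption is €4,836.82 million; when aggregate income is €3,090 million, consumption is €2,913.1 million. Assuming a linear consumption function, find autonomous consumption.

a = 781

MPC = ΔC/ΔY = (4836.82 − 2913.1)/(5878 − 3090) = 1923.72/2788 = 0.69
a = C − MPC·Y = 2913.1 − 0.69(3090) = 2913.1 − 2132.1 = 781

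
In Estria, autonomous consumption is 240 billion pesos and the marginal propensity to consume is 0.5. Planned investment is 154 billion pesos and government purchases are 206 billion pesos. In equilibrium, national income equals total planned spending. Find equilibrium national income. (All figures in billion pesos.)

Y = C + I + G = 240 + 0.5Y + 154 + 206
Y − 0.5Y = 600
0.5Y = 600, so Y = 600/0.5 = 1200

Y = 1200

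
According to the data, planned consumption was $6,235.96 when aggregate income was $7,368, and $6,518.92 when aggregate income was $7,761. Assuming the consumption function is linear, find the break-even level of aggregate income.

MPC = (6518.92 − 6235.96)/(7761 − 7368) = 282.96/393 = 0.72
a = 6235.96 − 0.72(7368) = 6235.96 − 5304.96 = 931
Break-even: Y = a/(1−MPC) = 931/0.28 = 3325

Y = 3325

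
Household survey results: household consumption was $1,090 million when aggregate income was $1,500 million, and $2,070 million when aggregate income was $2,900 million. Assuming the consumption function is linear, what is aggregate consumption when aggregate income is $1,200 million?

C = 880

MPC = (2070 − 1090)/(2900 − 1500) = 980/1400 = 0.7
a = 1090 − 0.7(1500) = 1090 − 1050 = 40
C = 40 + 0.7(1200) = 40 + 840 = 880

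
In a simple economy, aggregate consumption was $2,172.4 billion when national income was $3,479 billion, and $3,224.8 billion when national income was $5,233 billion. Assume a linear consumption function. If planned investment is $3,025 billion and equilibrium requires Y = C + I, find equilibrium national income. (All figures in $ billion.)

Y = 7775

MPC = (3224.8 − 2172.4)/(5233 − 3479) = 1052.4/1754 = 0.6
a = 2172.4 − 0.6(3479) = 85
Equilibrium: Y = 85 + 0.6Y + 3025
0.4Y = 3110, so Y = 3110/0.4 = 7775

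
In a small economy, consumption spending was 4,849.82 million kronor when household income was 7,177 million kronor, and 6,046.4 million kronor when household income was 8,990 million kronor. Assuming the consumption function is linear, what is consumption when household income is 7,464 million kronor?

C = 5039.24

MPC = (6046.4 − 4849.82)/(8990 − 7177) = 1196.58/1813 = 0.66
a = 4849.82 − 0.66(7177) = 4849.82 − 4736.82 = 113
C = 113 + 0.66(7464) = 113 + 4926.24 = 5039.24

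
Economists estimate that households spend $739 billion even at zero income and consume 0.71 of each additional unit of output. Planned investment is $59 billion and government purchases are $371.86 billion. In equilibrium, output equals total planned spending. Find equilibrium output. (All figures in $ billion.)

Y = 4034

Y = C + I + G = 739 + 0.71Y + 59 + 371.86
Y − 0.71Y = 1169.86
0.29Y = 1169.86, so Y = 1169.86/0.29 = 4034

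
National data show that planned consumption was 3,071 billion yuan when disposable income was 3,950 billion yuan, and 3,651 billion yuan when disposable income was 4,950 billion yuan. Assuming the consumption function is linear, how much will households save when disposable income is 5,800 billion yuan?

S = 1656

MPC = (3651 − 3071)/(4950 − 3950) = 580/1000 = 0.58
a = 3071 − 0.58(3950) = 3071 − 2291 = 780
C = 780 + 0.58(5800) = 4144
S = 5800 − 4144 = 1656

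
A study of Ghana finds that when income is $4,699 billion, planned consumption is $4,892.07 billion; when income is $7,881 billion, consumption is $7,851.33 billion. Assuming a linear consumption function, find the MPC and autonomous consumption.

MPC = 0.93; a = 522

MPC = ΔC/ΔY = (7851.33 − 4892.07)/(7881 − 4699) = 2959.26/3182 = 0.93
a = C − MPC·Y = 4892.07 − 0.93(4699) = 4892.07 − 4370.07 = 522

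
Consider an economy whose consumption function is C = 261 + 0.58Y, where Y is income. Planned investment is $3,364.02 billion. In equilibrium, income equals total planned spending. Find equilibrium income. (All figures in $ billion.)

Y = C + I = 261 + 0.58Y + 3364.02
Y − 0.58Y = 3625.02
0.42Y = 3625.02, so Y = 3625.02/0.42 = 8631

Y = 8631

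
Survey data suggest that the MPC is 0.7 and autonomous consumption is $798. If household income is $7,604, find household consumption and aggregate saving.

C = 798 + 0.7(7604) = 798 + 5322.8 = 6120.8
S = Y − C = 7604 − 6120.8 = 1483.2

C = 6120.8; S = 1483.2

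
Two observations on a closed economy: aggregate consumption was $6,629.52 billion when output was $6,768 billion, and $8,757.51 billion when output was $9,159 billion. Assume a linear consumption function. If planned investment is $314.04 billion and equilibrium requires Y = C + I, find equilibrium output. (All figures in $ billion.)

Y = 8364

MPC = (8757.51 − 6629.52)/(9159 − 6768) = 2127.99/2391 = 0.89
a = 6629.52 − 0.89(6768) = 606
Equilibrium: Y = 606 + 0.89Y + 314.04
0.11Y = 920.04, so Y = 920.04/0.11 = 8364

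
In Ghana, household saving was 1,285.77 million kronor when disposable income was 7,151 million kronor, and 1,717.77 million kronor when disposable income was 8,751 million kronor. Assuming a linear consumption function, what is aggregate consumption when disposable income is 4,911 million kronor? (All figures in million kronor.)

C = 4230.03

MPS = ΔS/ΔY = (1717.77 − 1285.77)/(8751 − 7151) = 432/1600 = 0.27
MPC = 1 − MPS = 0.73
Autonomous saving = 1285.77 − 0.27(7151) = -645, so a = 645
C = 645 + 0.73(4911) = 645 + 3585.03 = 4230.03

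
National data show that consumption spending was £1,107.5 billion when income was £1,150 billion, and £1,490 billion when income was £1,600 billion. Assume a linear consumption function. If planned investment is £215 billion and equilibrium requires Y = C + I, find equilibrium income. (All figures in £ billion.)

Y = 2300

MPC = (1490 − 1107.5)/(1600 − 1150) = 382.5/450 = 0.85
a = 1107.5 − 0.85(1150) = 130
Equilibrium: Y = 130 + 0.85Y + 215
0.15Y = 345, so Y = 345/0.15 = 2300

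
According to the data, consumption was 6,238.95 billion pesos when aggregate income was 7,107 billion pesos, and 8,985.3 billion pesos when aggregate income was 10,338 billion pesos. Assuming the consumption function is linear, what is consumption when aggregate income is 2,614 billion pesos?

C = 2419.9

MPC = (8985.3 − 6238.95)/(10338 − 7107) = 2746.35/3231 = 0.85
a = 6238.95 − 0.85(7107) = 6238.95 − 6040.95 = 198
C = 198 + 0.85(2614) = 198 + 2221.9 = 2419.9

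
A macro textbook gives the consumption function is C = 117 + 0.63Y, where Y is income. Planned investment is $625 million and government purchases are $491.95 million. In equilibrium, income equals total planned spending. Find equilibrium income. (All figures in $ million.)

Y = C + I + G = 117 + 0.63Y + 625 + 491.95
Y − 0.63Y = 1233.95
0.37Y = 1233.95, so Y = 1233.95/0.37 = 3335

Y = 3335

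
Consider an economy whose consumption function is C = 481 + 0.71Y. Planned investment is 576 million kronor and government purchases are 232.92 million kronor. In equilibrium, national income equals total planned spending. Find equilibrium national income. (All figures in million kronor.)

Y = 4448

Y = C + I + G = 481 + 0.71Y + 576 + 232.92
Y − 0.71Y = 1289.92
0.29Y = 1289.92, so Y = 1289.92/0.29 = 4448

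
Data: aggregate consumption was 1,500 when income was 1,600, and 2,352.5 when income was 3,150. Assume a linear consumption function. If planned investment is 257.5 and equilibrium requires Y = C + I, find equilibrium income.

MPC = (2352.5 − 1500)/(3150 − 1600) = 852.5/1550 = 0.55
a = 1500 − 0.55(1600) = 620
Equilibrium: Y = 620 + 0.55Y + 257.5
0.45Y = 877.5, so Y = 877.5/0.45 = 1950

Y = 1950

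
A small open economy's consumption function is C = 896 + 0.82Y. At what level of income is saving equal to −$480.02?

S = Y − C = -896 + 0.18Y
-896 + 0.18Y = -480.02, so 0.18Y = 415.98 and Y = 2311

Y = 2311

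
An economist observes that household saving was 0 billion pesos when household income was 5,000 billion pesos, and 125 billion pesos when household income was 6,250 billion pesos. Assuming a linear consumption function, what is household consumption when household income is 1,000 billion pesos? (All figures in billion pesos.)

C = 1400

MPS = ΔS/ΔY = (125 − 0)/(6250 − 5000) = 125/1250 = 0.1
MPC = 1 − MPS = 0.9
Autonomous saving = 0 − 0.1(5000) = -500, so a = 500
C = 500 + 0.9(1000) = 500 + 900 = 1400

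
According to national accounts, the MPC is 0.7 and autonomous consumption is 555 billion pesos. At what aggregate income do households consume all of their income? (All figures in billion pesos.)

At break-even, C = Y: 555 + 0.7Y = Y
0.3Y = 555, so Y = 555/0.3 = 1850

Y = 1850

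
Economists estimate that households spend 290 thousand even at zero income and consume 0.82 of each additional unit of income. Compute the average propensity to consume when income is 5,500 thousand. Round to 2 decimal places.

APC = 0.87

C = 290 + 0.82(5500) = 4800
APC = C/Y = 4800/5500 = 0.87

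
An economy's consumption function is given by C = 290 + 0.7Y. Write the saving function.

S = Y − C = Y − (290 + 0.7Y) = -290 + (1 − 0.7)Y

S = -290 + 0.3Y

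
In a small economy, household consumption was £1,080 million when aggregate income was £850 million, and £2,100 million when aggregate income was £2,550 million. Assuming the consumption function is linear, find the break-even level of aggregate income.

MPC = (2100 − 1080)/(2550 − 850) = 1020/1700 = 0.6
a = 1080 − 0.6(850) = 1080 − 510 = 570
Break-even: Y = a/(1−MPC) = 570/0.4 = 1425

Y = 1425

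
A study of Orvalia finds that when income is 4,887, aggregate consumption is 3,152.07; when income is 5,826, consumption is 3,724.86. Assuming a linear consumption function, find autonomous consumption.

MPC = ΔC/ΔY = (3724.86 − 3152.07)/(5826 − 4887) = 572.79/939 = 0.61
a = C − MPC·Y = 3152.07 − 0.61(4887) = 3152.07 − 2981.07 = 171

a = 171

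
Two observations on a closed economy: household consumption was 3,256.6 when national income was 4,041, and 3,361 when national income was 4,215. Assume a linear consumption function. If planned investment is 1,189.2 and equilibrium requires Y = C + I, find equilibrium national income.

Y = 5053

MPC = (3361 − 3256.6)/(4215 − 4041) = 104.4/174 = 0.6
a = 3256.6 − 0.6(4041) = 832
Equilibrium: Y = 832 + 0.6Y + 1189.2
0.4Y = 2021.2, so Y = 2021.2/0.4 = 5053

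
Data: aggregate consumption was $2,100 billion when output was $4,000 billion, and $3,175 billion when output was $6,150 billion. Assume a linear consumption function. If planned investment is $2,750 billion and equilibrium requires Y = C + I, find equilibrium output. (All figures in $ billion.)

MPC = (3175 − 2100)/(6150 − 4000) = 1075/2150 = 0.5
a = 2100 − 0.5(4000) = 100
Equilibrium: Y = 100 + 0.5Y + 2750
0.5Y = 2850, so Y = 2850/0.5 = 5700

Y = 5700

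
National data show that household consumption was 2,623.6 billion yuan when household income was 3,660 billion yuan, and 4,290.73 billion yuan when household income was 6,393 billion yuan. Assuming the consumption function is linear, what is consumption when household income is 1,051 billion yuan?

C = 1032.11

MPC = (4290.73 − 2623.6)/(6393 − 3660) = 1667.13/2733 = 0.61
a = 2623.6 − 0.61(3660) = 2623.6 − 2232.6 = 391
C = 391 + 0.61(1051) = 391 + 641.11 = 1032.11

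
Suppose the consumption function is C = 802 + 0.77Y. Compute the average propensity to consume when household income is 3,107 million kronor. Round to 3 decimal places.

C = 802 + 0.77(3107) = 3194.39
APC = C/Y = 3194.39/3107 = 1.028

APC = 1.028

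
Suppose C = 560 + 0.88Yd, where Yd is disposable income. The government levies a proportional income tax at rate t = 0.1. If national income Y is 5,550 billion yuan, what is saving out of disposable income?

S = 39.4

Yd = (1 − 0.1)(5550) = 0.9(5550) = 4995
C = 560 + 0.88(4995) = 560 + 4395.6 = 4955.6
S = Yd − C = 4995 − 4955.6 = 39.4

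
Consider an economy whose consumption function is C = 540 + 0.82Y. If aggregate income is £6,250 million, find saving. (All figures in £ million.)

S = 585

C = 540 + 0.82(6250) = 540 + 5125 = 5665
S = Y − C = 6250 − 5665 = 585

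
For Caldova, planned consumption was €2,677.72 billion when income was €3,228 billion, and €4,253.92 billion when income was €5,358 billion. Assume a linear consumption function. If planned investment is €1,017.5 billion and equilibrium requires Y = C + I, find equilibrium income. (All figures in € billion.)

MPC = (4253.92 − 2677.72)/(5358 − 3228) = 1576.2/2130 = 0.74
a = 2677.72 − 0.74(3228) = 289
Equilibrium: Y = 289 + 0.74Y + 1017.5
0.26Y = 1306.5, so Y = 1306.5/0.26 = 5025

Y = 5025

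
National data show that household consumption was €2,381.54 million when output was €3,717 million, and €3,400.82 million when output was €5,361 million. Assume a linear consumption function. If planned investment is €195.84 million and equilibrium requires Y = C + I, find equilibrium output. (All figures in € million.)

MPC = (3400.82 − 2381.54)/(5361 − 3717) = 1019.28/1644 = 0.62
a = 2381.54 − 0.62(3717) = 77
Equilibrium: Y = 77 + 0.62Y + 195.84
0.38Y = 272.84, so Y = 272.84/0.38 = 718

Y = 718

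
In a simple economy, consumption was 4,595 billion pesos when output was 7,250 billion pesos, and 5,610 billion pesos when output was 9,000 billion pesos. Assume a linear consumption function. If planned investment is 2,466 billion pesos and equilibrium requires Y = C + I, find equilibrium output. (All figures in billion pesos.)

MPC = (5610 − 4595)/(9000 − 7250) = 1015/1750 = 0.58
a = 4595 − 0.58(7250) = 390
Equilibrium: Y = 390 + 0.58Y + 2466
0.42Y = 2856, so Y = 2856/0.42 = 6800

Y = 6800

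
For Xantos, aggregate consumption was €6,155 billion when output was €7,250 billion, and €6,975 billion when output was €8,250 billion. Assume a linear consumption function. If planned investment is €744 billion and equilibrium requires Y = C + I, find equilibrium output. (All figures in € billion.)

MPC = (6975 − 6155)/(8250 − 7250) = 820/1000 = 0.82
a = 6155 − 0.82(7250) = 210
Equilibrium: Y = 210 + 0.82Y + 744
0.18Y = 954, so Y = 954/0.18 = 5300

Y = 5300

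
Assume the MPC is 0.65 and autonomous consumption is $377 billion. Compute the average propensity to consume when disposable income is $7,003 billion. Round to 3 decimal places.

APC = 0.704

C = 377 + 0.65(7003) = 4928.95
APC = C/Y = 4928.95/7003 = 0.704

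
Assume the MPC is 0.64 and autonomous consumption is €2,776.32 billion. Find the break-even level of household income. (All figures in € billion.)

Y = 7712

At break-even, C = Y: 2776.32 + 0.64Y = Y
0.36Y = 2776.32, so Y = 2776.32/0.36 = 7712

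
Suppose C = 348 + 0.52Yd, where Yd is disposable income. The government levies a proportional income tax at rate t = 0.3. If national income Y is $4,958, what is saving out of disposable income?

Yd = (1 − 0.3)(4958) = 0.7(4958) = 3470.6
C = 348 + 0.52(3470.6) = 348 + 1804.712 = 2152.712
S = Yd − C = 3470.6 − 2152.712 = 1317.888

S = 1317.888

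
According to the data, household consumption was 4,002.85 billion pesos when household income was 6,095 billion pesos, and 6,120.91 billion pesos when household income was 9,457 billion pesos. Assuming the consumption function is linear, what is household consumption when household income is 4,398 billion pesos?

MPC = (6120.91 − 4002.85)/(9457 − 6095) = 2118.06/3362 = 0.63
a = 4002.85 − 0.63(6095) = 4002.85 − 3839.85 = 163
C = 163 + 0.63(4398) = 163 + 2770.74 = 2933.74

C = 2933.74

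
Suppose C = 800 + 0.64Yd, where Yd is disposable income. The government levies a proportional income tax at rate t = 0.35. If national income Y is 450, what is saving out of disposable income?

S = -694.7

Yd = (1 − 0.35)(450) = 0.65(450) = 292.5
C = 800 + 0.64(292.5) = 800 + 187.2 = 987.2
S = Yd − C = 292.5 − 987.2 = -694.7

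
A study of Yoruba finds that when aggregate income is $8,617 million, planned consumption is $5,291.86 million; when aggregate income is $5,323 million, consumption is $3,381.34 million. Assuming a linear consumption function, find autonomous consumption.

MPC = ΔC/ΔY = (5291.86 − 3381.34)/(8617 − 5323) = 1910.52/3294 = 0.58
a = C − MPC·Y = 3381.34 − 0.58(5323) = 3381.34 − 3087.34 = 294

a = 294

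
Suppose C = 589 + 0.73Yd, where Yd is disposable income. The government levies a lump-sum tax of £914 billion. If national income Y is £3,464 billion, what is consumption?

Yd = Y − T = 3464 − 914 = 2550
C = 589 + 0.73(2550) = 589 + 1861.5 = 2450.5

C = 2450.5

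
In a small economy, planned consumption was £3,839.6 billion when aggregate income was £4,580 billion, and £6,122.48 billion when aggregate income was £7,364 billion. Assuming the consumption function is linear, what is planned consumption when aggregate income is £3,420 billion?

MPC = (6122.48 − 3839.6)/(7364 − 4580) = 2282.88/2784 = 0.82
a = 3839.6 − 0.82(4580) = 3839.6 − 3755.6 = 84
C = 84 + 0.82(3420) = 84 + 2804.4 = 2888.4

C = 2888.4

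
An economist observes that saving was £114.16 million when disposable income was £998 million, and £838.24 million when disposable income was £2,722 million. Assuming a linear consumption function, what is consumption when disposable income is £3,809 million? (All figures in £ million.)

C = 2514.22

MPS = ΔS/ΔY = (838.24 − 114.16)/(2722 − 998) = 724.08/1724 = 0.42
MPC = 1 − MPS = 0.58
Autonomous saving = 114.16 − 0.42(998) = -305, so a = 305
C = 305 + 0.58(3809) = 305 + 2209.22 = 2514.22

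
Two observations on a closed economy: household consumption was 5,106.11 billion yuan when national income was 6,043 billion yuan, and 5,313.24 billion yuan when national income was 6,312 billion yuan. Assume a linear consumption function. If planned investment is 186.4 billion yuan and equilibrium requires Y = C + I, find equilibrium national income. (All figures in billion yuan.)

Y = 2780

MPC = (5313.24 − 5106.11)/(6312 − 6043) = 207.13/269 = 0.77
a = 5106.11 − 0.77(6043) = 453
Equilibrium: Y = 453 + 0.77Y + 186.4
0.23Y = 639.4, so Y = 639.4/0.23 = 2780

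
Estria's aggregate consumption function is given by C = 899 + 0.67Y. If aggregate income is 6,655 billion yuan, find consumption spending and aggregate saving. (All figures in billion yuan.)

C = 899 + 0.67(6655) = 899 + 4458.85 = 5357.85
S = Y − C = 6655 − 5357.85 = 1297.15

C = 5357.85; S = 1297.15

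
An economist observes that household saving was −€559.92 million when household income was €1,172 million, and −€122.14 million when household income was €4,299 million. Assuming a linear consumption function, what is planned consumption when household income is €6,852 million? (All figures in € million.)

MPS = ΔS/ΔY = (-122.14 − (-559.92))/(4299 − 1172) = 437.78/3127 = 0.14
MPC = 1 − MPS = 0.86
Autonomous saving = -559.92 − 0.14(1172) = -724, so a = 724
C = 724 + 0.86(6852) = 724 + 5892.72 = 6616.72

C = 6616.72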